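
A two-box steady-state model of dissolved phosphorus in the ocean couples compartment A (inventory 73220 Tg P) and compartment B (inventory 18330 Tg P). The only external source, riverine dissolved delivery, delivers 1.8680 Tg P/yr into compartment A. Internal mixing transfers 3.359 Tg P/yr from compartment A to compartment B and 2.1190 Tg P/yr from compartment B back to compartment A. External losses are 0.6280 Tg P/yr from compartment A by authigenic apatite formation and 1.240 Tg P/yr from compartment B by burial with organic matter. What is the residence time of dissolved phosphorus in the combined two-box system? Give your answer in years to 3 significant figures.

Residence time in the combined system uses the total inventory and the total *external* removal — internal exchanges between the two boxes cancel.
M_total = 73220 + 18330 = 91550 Tg P.
ΣF_external_out = 0.6280 + 1.240 = 1.8680 Tg P/yr.
τ = M_total / ΣF_ext = 91550 / 1.8680 = 49010 yr.

49000 yr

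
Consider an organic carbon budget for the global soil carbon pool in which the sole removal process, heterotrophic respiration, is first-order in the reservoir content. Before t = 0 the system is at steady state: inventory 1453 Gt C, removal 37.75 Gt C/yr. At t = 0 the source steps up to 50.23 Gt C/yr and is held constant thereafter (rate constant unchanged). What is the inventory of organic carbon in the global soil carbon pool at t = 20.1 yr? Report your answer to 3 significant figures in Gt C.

The sink rate constant is k = F₀/M₀ = 37.75/1453 = 0.02598 yr⁻¹.
Solving dM/dt = F₁ − kM with M(0) = M₀ gives M(t) = F₁/k + (M₀ − F₁/k)·e^(−kt).
F₁/k = 50.23/0.02598 = 1933.4 Gt C; kt = 0.02598 × 20.1 = 0.5222, e^(−kt) = 0.5932.
M(20.1) = 1933.4 + (1453 − 1933.4) × 0.5932 = 1933.4 − 285.0 = 1648.4 Gt C.

1650 Gt C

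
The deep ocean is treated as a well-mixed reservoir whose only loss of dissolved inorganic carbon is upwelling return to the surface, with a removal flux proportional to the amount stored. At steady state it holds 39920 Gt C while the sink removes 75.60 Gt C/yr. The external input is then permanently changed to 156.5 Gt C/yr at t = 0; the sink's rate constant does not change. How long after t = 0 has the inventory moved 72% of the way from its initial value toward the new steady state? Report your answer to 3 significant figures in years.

τ = M₀/F₀ = 39920/75.60 = 528.0 yr.
The remaining gap fraction is e^(−t/τ); 72% covered ⇒ e^(−t/τ) = 0.280.
t = −τ ln(0.280) = 528.0 × 1.273 = 672.2 yr.

672 yr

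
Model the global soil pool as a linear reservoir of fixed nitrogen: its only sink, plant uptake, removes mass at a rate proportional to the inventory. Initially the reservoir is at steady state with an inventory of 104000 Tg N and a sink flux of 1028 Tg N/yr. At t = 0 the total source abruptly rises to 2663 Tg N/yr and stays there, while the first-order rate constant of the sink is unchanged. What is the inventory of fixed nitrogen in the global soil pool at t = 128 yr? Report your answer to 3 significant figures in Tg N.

Residence time τ = M₀/F₀ = 101.2 yr. The eventual steady state is M_∞ = M₀·(F₁/F₀) = 104000 × 2663/1028 = 269410 Tg N.
The anomaly ΔM(t) = M(t) − M_∞ decays as ΔM₀·e^(−t/τ) with ΔM₀ = 104000 − 269410 = −165400 Tg N.
At t = 128 yr, e^(−t/τ) = e^(−1.265) = 0.2822, so ΔM = −46670 Tg N and M = 269410 − 46670 = 222730 Tg N.

223000 Tg N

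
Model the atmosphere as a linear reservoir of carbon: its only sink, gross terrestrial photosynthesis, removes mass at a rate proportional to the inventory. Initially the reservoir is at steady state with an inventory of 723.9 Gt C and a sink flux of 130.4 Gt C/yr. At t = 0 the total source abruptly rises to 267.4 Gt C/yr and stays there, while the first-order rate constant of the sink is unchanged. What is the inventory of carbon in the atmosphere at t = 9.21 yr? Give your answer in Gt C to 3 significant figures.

Residence time τ = M₀/F₀ = 5.551 yr. The eventual steady state is M_∞ = M₀·(F₁/F₀) = 723.9 × 267.4/130.4 = 1484.4 Gt C.
The anomaly ΔM(t) = M(t) − M_∞ decays as ΔM₀·e^(−t/τ) with ΔM₀ = 723.9 − 1484.4 = −760.5 Gt C.
At t = 9.21 yr, e^(−t/τ) = e^(−1.659) = 0.1903, so ΔM = −144.7 Gt C and M = 1484.4 − 144.7 = 1339.7 Gt C.

1340 Gt C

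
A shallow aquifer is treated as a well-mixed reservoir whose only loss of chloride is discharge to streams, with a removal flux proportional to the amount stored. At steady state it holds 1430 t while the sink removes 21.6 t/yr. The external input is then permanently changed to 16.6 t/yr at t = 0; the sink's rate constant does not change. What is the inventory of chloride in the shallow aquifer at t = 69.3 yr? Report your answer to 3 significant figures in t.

Residence time τ = M₀/F₀ = 66.20 yr. The eventual steady state is M_∞ = M₀·(F₁/F₀) = 1430 × 16.6/21.6 = 1099.0 t.
The anomaly ΔM(t) = M(t) − M_∞ decays as ΔM₀·e^(−t/τ) with ΔM₀ = 1430 − 1099.0 = 331.0 t.
At t = 69.3 yr, e^(−t/τ) = e^(−1.047) = 0.3511, so ΔM = 116.2 t and M = 1099.0 + 116.2 = 1215.2 t.

1220 t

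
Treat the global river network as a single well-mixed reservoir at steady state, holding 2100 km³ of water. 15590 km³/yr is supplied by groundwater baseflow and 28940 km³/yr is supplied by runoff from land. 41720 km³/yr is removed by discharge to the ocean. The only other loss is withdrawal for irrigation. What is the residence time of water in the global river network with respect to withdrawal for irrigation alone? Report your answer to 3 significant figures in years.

At steady state ΣF_in = ΣF_out.
ΣF_in = 15590 + 28940 = 44530 km³/yr.
Withdrawal for irrigation flux = ΣF_in − (41720) = 44530 − 41720 = 2810 km³/yr.
τ = M / F = 2100 / 2810 = 0.7473 yr.

0.747 yr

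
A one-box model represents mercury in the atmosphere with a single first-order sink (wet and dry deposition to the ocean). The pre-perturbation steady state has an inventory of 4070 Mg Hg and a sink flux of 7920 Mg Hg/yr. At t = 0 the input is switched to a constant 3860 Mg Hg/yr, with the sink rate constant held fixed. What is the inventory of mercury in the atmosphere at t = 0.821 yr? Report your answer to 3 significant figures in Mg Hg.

2410 Mg Hg

τ = M₀/F₀ = 4070/7920 = 0.5139 yr; rate constant k = 1/τ.
New steady state M_∞ = F₁/k = F₁·τ = 3860 × 0.5139 = 1983.6 Mg Hg.
M(t) = M_∞ + (M₀ − M_∞)·e^(−t/τ); t/τ = 0.821/0.5139 = 1.598, so e^(−t/τ) = 0.2024.
M(t) = 1983.6 + 2086 × 0.2024 = 2405.8 Mg Hg.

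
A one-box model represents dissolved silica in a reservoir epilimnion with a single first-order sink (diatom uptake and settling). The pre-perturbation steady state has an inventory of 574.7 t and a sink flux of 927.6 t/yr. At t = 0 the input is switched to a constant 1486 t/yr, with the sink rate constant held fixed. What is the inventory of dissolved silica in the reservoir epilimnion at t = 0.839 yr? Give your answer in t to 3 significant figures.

831 t

τ = M₀/F₀ = 574.7/927.6 = 0.6196 yr; rate constant k = 1/τ.
New steady state M_∞ = F₁/k = F₁·τ = 1486 × 0.6196 = 920.66 t.
M(t) = M_∞ + (M₀ − M_∞)·e^(−t/τ); t/τ = 0.839/0.6196 = 1.354, so e^(−t/τ) = 0.2582.
M(t) = 920.66 − 346.0 × 0.2582 = 831.35 t.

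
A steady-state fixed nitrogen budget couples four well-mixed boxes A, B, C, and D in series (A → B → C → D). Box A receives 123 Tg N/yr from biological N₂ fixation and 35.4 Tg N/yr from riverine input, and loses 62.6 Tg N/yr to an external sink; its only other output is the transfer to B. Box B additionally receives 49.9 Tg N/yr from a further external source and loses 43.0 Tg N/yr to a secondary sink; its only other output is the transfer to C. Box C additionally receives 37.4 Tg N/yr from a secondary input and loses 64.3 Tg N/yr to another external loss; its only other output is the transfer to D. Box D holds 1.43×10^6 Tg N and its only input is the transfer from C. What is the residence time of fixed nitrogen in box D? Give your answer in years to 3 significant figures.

18900 yr

Box A: F(A→B) = (123 + 35.4) − 62.6 = 95.800 Tg N/yr.
Box B: F(B→C) = (95.800 + 49.9) − 43.0 = 102.70 Tg N/yr.
Box C: F(C→D) = (102.70 + 37.4) − 64.3 = 75.800 Tg N/yr.
Box D throughput = its input = 75.800 Tg N/yr; τ = 1.43×10^6 / 75.800 = 18870 yr.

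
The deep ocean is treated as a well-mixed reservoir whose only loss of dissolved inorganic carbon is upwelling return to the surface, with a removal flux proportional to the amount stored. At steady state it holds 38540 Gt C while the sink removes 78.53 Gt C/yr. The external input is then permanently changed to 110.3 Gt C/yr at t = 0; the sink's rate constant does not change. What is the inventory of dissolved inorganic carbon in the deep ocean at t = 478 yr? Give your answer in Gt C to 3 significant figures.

48200 Gt C

Residence time τ = M₀/F₀ = 490.8 yr. The eventual steady state is M_∞ = M₀·(F₁/F₀) = 38540 × 110.3/78.53 = 54132 Gt C.
The anomaly ΔM(t) = M(t) − M_∞ decays as ΔM₀·e^(−t/τ) with ΔM₀ = 38540 − 54132 = −15590 Gt C.
At t = 478 yr, e^(−t/τ) = e^(−0.9740) = 0.3776, so ΔM = −5887 Gt C and M = 54132 − 5887 = 48245 Gt C.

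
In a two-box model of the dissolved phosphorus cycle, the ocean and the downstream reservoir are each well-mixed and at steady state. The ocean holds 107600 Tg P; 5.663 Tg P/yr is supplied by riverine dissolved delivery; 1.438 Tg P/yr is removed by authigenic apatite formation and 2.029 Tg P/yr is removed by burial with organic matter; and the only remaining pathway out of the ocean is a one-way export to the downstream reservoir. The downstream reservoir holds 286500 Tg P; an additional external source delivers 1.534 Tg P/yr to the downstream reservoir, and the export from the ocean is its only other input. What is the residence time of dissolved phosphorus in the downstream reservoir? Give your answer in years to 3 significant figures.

Balance the ocean: ΣF_in = 5.6630 Tg P/yr.
Export to the downstream reservoir = ΣF_in − (1.438 + 2.029) = 2.1960 Tg P/yr.
Total input to the downstream reservoir = 2.1960 + 1.534 = 3.7300 Tg P/yr; at steady state this equals its total output.
τ = M / F = 286500 / 3.7300 = 76810 yr.

76800 yr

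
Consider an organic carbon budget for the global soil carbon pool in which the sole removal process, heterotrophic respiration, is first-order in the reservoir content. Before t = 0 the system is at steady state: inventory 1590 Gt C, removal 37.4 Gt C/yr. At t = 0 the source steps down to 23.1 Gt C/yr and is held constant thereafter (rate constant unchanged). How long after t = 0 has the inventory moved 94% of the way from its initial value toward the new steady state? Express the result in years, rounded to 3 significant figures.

120 yr

τ = M₀/F₀ = 1590/37.4 = 42.51 yr.
The remaining gap fraction is e^(−t/τ); 94% covered ⇒ e^(−t/τ) = 0.0600.
t = −τ ln(0.0600) = 42.51 × 2.813 = 119.6 yr.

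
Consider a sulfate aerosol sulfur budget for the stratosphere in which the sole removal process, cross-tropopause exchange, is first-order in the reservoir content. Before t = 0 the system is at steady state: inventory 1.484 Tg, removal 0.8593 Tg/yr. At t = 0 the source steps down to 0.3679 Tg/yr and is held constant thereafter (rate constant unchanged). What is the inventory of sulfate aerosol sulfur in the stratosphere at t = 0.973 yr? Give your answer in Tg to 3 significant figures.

The sink rate constant is k = F₀/M₀ = 0.8593/1.484 = 0.5790 yr⁻¹.
Solving dM/dt = F₁ − kM with M(0) = M₀ gives M(t) = F₁/k + (M₀ − F₁/k)·e^(−kt).
F₁/k = 0.3679/0.5790 = 0.63536 Tg; kt = 0.5790 × 0.973 = 0.5634, e^(−kt) = 0.5693.
M(0.973) = 0.63536 + (1.484 − 0.63536) × 0.5693 = 0.63536 + 0.4831 = 1.1185 Tg.

1.12 Tg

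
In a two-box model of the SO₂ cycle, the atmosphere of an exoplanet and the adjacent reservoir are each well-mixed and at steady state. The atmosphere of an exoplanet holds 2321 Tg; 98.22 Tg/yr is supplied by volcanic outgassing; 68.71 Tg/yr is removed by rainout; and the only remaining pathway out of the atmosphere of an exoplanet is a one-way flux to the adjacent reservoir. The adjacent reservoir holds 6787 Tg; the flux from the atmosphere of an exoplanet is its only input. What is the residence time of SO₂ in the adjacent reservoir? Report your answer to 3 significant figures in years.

Balance the atmosphere of an exoplanet: ΣF_in = 98.220 Tg/yr.
Flux to the adjacent reservoir = ΣF_in − (68.71) = 29.510 Tg/yr.
At steady state the output of the adjacent reservoir equals its input, 29.510 Tg/yr.
τ = M / F = 6787 / 29.510 = 230.0 yr.

230 yr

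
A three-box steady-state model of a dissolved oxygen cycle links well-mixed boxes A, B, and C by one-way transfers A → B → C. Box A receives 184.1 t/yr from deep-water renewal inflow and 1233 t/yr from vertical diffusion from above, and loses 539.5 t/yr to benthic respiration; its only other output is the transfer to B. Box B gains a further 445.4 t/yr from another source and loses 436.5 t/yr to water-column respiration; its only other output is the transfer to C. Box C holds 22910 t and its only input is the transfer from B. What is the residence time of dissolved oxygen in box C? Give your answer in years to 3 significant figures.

25.8 yr

Box A: F(A→B) = (184.1 + 1233) − 539.5 = 877.60 t/yr.
Box B: F(B→C) = (877.60 + 445.4) − 436.5 = 886.50 t/yr.
Box C throughput = its input = 886.50 t/yr; τ = 22910 / 886.50 = 25.84 yr.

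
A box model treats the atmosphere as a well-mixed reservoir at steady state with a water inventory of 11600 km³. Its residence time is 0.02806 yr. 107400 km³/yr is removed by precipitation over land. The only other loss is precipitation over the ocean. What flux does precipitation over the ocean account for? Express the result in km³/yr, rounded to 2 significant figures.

310000 km³/yr

Total removal F = M/τ = 11600 / 0.02806 = 413400 km³/yr.
Precipitation over the ocean = F − (107400) = 413400 − 107400 = 306000 km³/yr.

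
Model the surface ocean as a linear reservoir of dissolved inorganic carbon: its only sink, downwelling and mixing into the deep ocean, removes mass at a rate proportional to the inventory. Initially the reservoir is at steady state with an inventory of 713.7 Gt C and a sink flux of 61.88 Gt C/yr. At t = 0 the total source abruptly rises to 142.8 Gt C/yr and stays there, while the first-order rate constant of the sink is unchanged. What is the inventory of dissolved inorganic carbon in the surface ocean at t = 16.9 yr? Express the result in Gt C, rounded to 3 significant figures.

1430 Gt C

The sink rate constant is k = F₀/M₀ = 61.88/713.7 = 0.08670 yr⁻¹.
Solving dM/dt = F₁ − kM with M(0) = M₀ gives M(t) = F₁/k + (M₀ − F₁/k)·e^(−kt).
F₁/k = 142.8/0.08670 = 1647.0 Gt C; kt = 0.08670 × 16.9 = 1.465, e^(−kt) = 0.2310.
M(16.9) = 1647.0 + (713.7 − 1647.0) × 0.2310 = 1647.0 − 215.6 = 1431.4 Gt C.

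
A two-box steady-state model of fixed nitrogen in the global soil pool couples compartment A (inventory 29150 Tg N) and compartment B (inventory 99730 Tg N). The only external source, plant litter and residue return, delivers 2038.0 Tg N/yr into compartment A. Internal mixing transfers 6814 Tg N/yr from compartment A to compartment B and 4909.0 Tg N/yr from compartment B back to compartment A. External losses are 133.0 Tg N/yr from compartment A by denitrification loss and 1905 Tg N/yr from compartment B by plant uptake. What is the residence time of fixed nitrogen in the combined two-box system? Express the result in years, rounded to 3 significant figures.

63.2 yr

Residence time in the combined system uses the total inventory and the total *external* removal — internal exchanges between the two boxes cancel.
M_total = 29150 + 99730 = 128880 Tg N.
ΣF_external_out = 133.0 + 1905 = 2038.0 Tg N/yr.
τ = M_total / ΣF_ext = 128880 / 2038.0 = 63.24 yr.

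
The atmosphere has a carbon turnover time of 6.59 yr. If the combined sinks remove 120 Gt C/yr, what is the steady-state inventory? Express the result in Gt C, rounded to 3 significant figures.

791 Gt C

τ = M/F ⇒ M = τ × F = 6.59 × 120 = 790.8 Gt C.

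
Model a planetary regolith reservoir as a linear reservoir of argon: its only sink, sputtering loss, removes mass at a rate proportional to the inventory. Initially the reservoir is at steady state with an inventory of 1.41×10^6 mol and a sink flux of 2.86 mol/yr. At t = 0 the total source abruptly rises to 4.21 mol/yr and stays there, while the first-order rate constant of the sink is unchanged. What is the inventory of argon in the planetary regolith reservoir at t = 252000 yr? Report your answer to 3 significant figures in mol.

1.68×10^6 mol

τ = M₀/F₀ = 1.41×10^6/2.86 = 493000 yr; rate constant k = 1/τ.
New steady state M_∞ = F₁/k = F₁·τ = 4.21 × 493000 = 2.0756×10^6 mol.
M(t) = M_∞ + (M₀ − M_∞)·e^(−t/τ); t/τ = 252000/493000 = 0.5111, so e^(−t/τ) = 0.5998.
M(t) = 2.0756×10^6 − 665600 × 0.5998 = 1.6764×10^6 mol.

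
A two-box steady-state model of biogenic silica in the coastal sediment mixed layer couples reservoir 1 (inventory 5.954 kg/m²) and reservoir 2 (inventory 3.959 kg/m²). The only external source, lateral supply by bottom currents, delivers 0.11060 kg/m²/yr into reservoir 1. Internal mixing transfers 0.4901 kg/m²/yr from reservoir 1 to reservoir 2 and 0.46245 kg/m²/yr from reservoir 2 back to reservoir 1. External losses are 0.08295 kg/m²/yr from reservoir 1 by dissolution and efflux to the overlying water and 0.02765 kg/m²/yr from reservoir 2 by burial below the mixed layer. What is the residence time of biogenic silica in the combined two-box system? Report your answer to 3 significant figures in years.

89.6 yr

Residence time in the combined system uses the total inventory and the total *external* removal — internal exchanges between the two boxes cancel.
M_total = 5.954 + 3.959 = 9.9130 kg/m².
ΣF_external_out = 0.08295 + 0.02765 = 0.11060 kg/m²/yr.
τ = M_total / ΣF_ext = 9.9130 / 0.11060 = 89.63 yr.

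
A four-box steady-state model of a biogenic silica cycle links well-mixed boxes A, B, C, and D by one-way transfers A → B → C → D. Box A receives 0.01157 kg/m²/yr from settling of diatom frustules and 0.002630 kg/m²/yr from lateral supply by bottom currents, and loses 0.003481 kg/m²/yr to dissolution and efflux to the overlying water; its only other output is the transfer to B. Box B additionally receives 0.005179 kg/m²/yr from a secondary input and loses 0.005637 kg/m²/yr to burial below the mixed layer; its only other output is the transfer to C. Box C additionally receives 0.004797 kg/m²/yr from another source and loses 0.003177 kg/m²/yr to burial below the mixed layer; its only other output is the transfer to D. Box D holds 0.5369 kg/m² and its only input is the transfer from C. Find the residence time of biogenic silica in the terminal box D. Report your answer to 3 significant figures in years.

45.2 yr

Box A: F(A→B) = (0.01157 + 0.002630) − 0.003481 = 0.010719 kg/m²/yr.
Box B: F(B→C) = (0.010719 + 0.005179) − 0.005637 = 0.010261 kg/m²/yr.
Box C: F(C→D) = (0.010261 + 0.004797) − 0.003177 = 0.011881 kg/m²/yr.
Box D throughput = its input = 0.011881 kg/m²/yr; τ = 0.5369 / 0.011881 = 45.19 yr.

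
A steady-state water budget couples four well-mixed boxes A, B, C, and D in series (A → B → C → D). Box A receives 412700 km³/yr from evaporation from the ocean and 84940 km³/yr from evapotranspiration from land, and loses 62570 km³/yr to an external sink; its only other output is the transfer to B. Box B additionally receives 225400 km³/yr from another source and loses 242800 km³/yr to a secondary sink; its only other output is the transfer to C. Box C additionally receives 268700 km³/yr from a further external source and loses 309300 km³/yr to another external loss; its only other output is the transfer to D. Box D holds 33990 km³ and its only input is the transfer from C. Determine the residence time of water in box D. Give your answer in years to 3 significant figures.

Box A: F(A→B) = (412700 + 84940) − 62570 = 435070 km³/yr.
Box B: F(B→C) = (435070 + 225400) − 242800 = 417670 km³/yr.
Box C: F(C→D) = (417670 + 268700) − 309300 = 377070 km³/yr.
Box D throughput = its input = 377070 km³/yr; τ = 33990 / 377070 = 0.09014 yr.

0.0901 yr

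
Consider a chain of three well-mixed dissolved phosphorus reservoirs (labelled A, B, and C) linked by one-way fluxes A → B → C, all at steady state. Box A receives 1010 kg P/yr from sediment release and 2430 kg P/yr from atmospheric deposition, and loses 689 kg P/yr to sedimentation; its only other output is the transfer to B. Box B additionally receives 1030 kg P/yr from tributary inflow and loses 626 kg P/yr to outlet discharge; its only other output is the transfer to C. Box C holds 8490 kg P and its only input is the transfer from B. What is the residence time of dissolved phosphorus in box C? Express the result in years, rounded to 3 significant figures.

2.69 yr

Box A: F(A→B) = (1010 + 2430) − 689 = 2751.0 kg P/yr.
Box B: F(B→C) = (2751.0 + 1030) − 626 = 3155.0 kg P/yr.
Box C throughput = its input = 3155.0 kg P/yr; τ = 8490 / 3155.0 = 2.691 yr.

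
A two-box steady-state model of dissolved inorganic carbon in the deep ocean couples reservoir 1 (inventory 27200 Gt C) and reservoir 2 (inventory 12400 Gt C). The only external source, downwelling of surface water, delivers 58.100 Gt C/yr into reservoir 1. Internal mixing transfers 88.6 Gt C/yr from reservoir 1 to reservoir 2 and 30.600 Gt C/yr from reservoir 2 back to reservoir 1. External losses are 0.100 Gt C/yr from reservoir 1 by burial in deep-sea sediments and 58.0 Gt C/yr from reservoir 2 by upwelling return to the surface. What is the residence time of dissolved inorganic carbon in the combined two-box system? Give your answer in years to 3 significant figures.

682 yr

Treat the two boxes together as one reservoir: the mixing fluxes between them are internal recycling, so τ = ΣM / Σ(external losses).
M_total = 27200 + 12400 = 39600 Gt C.
ΣF_external_out = 0.100 + 58.0 = 58.100 Gt C/yr.
τ = M_total / ΣF_ext = 39600 / 58.100 = 681.6 yr.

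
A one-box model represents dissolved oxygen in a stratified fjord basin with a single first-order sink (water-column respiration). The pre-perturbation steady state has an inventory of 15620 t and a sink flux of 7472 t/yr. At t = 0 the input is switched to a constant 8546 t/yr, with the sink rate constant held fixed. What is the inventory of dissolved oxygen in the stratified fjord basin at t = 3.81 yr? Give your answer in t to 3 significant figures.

17500 t

The sink rate constant is k = F₀/M₀ = 7472/15620 = 0.4784 yr⁻¹.
Solving dM/dt = F₁ − kM with M(0) = M₀ gives M(t) = F₁/k + (M₀ − F₁/k)·e^(−kt).
F₁/k = 8546/0.4784 = 17865 t; kt = 0.4784 × 3.81 = 1.823, e^(−kt) = 0.1616.
M(3.81) = 17865 + (15620 − 17865) × 0.1616 = 17865 − 362.8 = 17502 t.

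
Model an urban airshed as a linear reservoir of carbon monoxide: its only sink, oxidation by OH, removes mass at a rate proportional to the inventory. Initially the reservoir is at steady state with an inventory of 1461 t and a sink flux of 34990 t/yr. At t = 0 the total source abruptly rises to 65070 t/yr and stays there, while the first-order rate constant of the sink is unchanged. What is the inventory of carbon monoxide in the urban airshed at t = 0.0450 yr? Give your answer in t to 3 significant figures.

2290 t

Residence time τ = M₀/F₀ = 0.04175 yr. The eventual steady state is M_∞ = M₀·(F₁/F₀) = 1461 × 65070/34990 = 2717.0 t.
The anomaly ΔM(t) = M(t) − M_∞ decays as ΔM₀·e^(−t/τ) with ΔM₀ = 1461 − 2717.0 = −1256 t.
At t = 0.0450 yr, e^(−t/τ) = e^(−1.078) = 0.3404, so ΔM = −427.5 t and M = 2717.0 − 427.5 = 2289.5 t.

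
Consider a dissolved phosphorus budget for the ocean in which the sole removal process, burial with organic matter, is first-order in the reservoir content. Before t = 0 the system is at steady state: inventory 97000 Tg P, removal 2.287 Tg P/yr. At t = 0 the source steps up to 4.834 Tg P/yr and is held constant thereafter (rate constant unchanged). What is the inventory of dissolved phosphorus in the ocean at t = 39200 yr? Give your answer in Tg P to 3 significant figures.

Residence time τ = M₀/F₀ = 42410 yr. The eventual steady state is M_∞ = M₀·(F₁/F₀) = 97000 × 4.834/2.287 = 205030 Tg P.
The anomaly ΔM(t) = M(t) − M_∞ decays as ΔM₀·e^(−t/τ) with ΔM₀ = 97000 − 205030 = −108000 Tg P.
At t = 39200 yr, e^(−t/τ) = e^(−0.9242) = 0.3968, so ΔM = −42870 Tg P and M = 205030 − 42870 = 162160 Tg P.

162000 Tg P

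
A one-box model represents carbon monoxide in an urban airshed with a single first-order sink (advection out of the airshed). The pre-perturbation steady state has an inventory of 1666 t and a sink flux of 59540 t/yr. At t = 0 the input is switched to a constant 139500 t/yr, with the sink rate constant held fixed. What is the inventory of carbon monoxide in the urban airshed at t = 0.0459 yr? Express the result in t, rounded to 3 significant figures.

τ = M₀/F₀ = 1666/59540 = 0.02798 yr; rate constant k = 1/τ.
New steady state M_∞ = F₁/k = F₁·τ = 139500 × 0.02798 = 3903.4 t.
M(t) = M_∞ + (M₀ − M_∞)·e^(−t/τ); t/τ = 0.0459/0.02798 = 1.640, so e^(−t/τ) = 0.1939.
M(t) = 3903.4 − 2237 × 0.1939 = 3469.5 t.

3470 t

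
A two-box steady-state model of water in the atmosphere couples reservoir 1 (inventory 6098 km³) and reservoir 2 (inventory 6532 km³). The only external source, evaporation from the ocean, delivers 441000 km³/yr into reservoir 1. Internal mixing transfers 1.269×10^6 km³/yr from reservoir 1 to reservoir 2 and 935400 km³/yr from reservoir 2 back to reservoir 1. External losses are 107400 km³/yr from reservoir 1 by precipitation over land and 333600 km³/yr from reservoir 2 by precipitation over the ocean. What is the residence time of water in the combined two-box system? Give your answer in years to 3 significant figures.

Residence time in the combined system uses the total inventory and the total *external* removal — internal exchanges between the two boxes cancel.
M_total = 6098 + 6532 = 12630 km³.
ΣF_external_out = 107400 + 333600 = 441000 km³/yr.
τ = M_total / ΣF_ext = 12630 / 441000 = 0.02864 yr.

0.0286 yr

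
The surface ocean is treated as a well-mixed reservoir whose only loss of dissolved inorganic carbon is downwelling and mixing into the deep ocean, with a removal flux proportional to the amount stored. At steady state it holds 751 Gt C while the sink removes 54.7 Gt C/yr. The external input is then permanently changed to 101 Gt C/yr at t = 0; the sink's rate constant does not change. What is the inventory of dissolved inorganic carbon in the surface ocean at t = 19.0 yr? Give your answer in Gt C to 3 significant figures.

1230 Gt C

τ = M₀/F₀ = 751/54.7 = 13.73 yr; rate constant k = 1/τ.
New steady state M_∞ = F₁/k = F₁·τ = 101 × 13.73 = 1386.7 Gt C.
M(t) = M_∞ + (M₀ − M_∞)·e^(−t/τ); t/τ = 19.0/13.73 = 1.384, so e^(−t/τ) = 0.2506.
M(t) = 1386.7 − 635.7 × 0.2506 = 1227.4 Gt C.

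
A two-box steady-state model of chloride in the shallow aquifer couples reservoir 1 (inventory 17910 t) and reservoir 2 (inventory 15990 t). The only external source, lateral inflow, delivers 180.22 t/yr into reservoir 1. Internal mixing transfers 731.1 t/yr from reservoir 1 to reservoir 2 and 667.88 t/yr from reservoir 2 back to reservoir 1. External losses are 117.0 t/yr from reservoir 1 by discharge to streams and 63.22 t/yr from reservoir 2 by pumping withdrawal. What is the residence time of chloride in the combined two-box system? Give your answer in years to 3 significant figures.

Treat the two boxes together as one reservoir: the mixing fluxes between them are internal recycling, so τ = ΣM / Σ(external losses).
M_total = 17910 + 15990 = 33900 t.
ΣF_external_out = 117.0 + 63.22 = 180.22 t/yr.
τ = M_total / ΣF_ext = 33900 / 180.22 = 188.1 yr.

188 yr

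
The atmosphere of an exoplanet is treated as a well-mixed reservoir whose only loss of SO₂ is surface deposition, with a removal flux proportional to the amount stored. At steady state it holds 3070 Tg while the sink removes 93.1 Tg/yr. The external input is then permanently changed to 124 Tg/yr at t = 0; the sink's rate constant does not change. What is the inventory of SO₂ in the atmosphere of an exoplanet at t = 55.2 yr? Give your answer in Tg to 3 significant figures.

3900 Tg

Residence time τ = M₀/F₀ = 32.98 yr. The eventual steady state is M_∞ = M₀·(F₁/F₀) = 3070 × 124/93.1 = 4088.9 Tg.
The anomaly ΔM(t) = M(t) − M_∞ decays as ΔM₀·e^(−t/τ) with ΔM₀ = 3070 − 4088.9 = −1019 Tg.
At t = 55.2 yr, e^(−t/τ) = e^(−1.674) = 0.1875, so ΔM = −191.0 Tg and M = 4088.9 − 191.0 = 3897.9 Tg.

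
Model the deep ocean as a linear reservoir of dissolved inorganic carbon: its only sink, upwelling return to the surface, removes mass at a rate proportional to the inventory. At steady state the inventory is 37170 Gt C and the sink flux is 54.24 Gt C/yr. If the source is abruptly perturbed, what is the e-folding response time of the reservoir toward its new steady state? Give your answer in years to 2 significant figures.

690 yr

For a linear reservoir the response time equals the residence time τ = M/F.
τ = 37170 / 54.24 = 685.3 yr.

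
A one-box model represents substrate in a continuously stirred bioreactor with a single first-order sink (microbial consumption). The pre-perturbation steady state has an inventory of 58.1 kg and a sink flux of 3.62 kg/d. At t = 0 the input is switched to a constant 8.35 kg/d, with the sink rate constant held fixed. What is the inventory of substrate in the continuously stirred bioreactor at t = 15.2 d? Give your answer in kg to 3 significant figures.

105 kg

Residence time τ = M₀/F₀ = 16.05 d. The eventual steady state is M_∞ = M₀·(F₁/F₀) = 58.1 × 8.35/3.62 = 134.02 kg.
The anomaly ΔM(t) = M(t) − M_∞ decays as ΔM₀·e^(−t/τ) with ΔM₀ = 58.1 − 134.02 = −75.92 kg.
At t = 15.2 d, e^(−t/τ) = e^(−0.9471) = 0.3879, so ΔM = −29.45 kg and M = 134.02 − 29.45 = 104.57 kg.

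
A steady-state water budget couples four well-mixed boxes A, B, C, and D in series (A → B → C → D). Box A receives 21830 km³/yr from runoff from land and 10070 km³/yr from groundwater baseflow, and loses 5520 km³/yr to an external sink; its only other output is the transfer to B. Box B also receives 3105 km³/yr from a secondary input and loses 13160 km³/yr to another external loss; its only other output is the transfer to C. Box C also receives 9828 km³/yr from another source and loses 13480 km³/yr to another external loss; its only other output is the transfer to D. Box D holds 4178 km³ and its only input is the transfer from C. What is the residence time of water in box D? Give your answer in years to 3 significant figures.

Box A: F(A→B) = (21830 + 10070) − 5520 = 26380 km³/yr.
Box B: F(B→C) = (26380 + 3105) − 13160 = 16325 km³/yr.
Box C: F(C→D) = (16325 + 9828) − 13480 = 12673 km³/yr.
Box D throughput = its input = 12673 km³/yr; τ = 4178 / 12673 = 0.3297 yr.

0.330 yr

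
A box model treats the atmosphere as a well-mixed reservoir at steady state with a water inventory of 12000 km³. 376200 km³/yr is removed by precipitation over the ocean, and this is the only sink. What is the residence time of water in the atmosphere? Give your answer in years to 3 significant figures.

0.0319 yr

τ = M / F = 12000 / 376200 = 0.03190 yr.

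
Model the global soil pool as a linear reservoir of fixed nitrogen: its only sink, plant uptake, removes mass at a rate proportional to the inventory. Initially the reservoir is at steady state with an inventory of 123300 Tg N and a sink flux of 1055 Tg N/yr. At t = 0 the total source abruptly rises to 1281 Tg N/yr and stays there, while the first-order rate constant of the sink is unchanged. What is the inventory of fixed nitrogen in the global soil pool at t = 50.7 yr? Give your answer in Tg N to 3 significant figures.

The sink rate constant is k = F₀/M₀ = 1055/123300 = 0.008556 yr⁻¹.
Solving dM/dt = F₁ − kM with M(0) = M₀ gives M(t) = F₁/k + (M₀ − F₁/k)·e^(−kt).
F₁/k = 1281/0.008556 = 149710 Tg N; kt = 0.008556 × 50.7 = 0.4338, e^(−kt) = 0.6480.
M(50.7) = 149710 + (123300 − 149710) × 0.6480 = 149710 − 17120 = 132600 Tg N.

133000 Tg N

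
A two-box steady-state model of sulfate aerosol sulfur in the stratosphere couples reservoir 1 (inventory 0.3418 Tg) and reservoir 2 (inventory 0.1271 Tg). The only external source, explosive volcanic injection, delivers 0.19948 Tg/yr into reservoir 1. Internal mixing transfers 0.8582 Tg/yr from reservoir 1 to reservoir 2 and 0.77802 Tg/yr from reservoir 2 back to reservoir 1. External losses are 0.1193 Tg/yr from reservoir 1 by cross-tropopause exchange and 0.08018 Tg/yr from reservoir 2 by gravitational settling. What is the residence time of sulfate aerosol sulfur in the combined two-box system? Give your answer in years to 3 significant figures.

Treat the two boxes together as one reservoir: the mixing fluxes between them are internal recycling, so τ = ΣM / Σ(external losses).
M_total = 0.3418 + 0.1271 = 0.46890 Tg.
ΣF_external_out = 0.1193 + 0.08018 = 0.19948 Tg/yr.
τ = M_total / ΣF_ext = 0.46890 / 0.19948 = 2.351 yr.

2.35 yr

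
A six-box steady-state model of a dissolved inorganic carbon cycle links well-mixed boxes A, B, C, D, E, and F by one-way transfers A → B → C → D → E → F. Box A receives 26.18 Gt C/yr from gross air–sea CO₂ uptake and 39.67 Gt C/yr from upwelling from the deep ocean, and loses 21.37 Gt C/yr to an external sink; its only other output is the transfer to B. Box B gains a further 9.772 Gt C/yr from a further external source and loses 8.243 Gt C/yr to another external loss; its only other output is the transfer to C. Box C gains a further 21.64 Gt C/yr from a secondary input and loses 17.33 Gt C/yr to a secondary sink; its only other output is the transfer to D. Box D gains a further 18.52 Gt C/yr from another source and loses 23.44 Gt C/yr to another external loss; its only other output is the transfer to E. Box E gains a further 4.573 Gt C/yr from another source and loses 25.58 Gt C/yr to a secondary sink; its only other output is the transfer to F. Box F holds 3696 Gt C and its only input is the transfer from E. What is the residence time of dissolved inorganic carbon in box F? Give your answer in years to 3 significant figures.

152 yr

Box A: F(A→B) = (26.18 + 39.67) − 21.37 = 44.480 Gt C/yr.
Box B: F(B→C) = (44.480 + 9.772) − 8.243 = 46.009 Gt C/yr.
Box C: F(C→D) = (46.009 + 21.64) − 17.33 = 50.319 Gt C/yr.
Box D: F(D→E) = (50.319 + 18.52) − 23.44 = 45.399 Gt C/yr.
Box E: F(E→F) = (45.399 + 4.573) − 25.58 = 24.392 Gt C/yr.
Box F throughput = its input = 24.392 Gt C/yr; τ = 3696 / 24.392 = 151.5 yr.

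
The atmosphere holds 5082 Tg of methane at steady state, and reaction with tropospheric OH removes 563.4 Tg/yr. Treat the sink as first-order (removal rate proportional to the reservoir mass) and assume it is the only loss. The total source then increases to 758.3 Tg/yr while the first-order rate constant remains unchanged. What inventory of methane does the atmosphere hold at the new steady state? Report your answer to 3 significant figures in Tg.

Rate constant k = F/M = 563.4 / 5082 = 0.1109 yr⁻¹.
At the new steady state, source = k·M_new ⇒ M_new = 758.3 / 0.1109 = 6840 Tg.
(Equivalently M_new = M × F_new/F_old = 5082 × 758.3/563.4.)

6840 Tg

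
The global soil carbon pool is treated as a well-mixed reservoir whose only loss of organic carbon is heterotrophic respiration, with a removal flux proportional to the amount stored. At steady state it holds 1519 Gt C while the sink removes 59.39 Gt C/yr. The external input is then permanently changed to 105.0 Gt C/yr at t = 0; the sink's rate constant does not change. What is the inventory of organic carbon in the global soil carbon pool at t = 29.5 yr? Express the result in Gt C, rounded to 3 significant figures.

2320 Gt C

The sink rate constant is k = F₀/M₀ = 59.39/1519 = 0.03910 yr⁻¹.
Solving dM/dt = F₁ − kM with M(0) = M₀ gives M(t) = F₁/k + (M₀ − F₁/k)·e^(−kt).
F₁/k = 105.0/0.03910 = 2685.6 Gt C; kt = 0.03910 × 29.5 = 1.153, e^(−kt) = 0.3156.
M(29.5) = 2685.6 + (1519 − 2685.6) × 0.3156 = 2685.6 − 368.1 = 2317.4 Gt C.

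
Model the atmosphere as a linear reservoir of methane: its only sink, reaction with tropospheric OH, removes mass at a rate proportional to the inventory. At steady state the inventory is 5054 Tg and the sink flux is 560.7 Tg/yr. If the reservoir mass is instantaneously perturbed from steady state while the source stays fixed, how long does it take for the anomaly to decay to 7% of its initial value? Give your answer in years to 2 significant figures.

For a linear reservoir the anomaly decays as exp(−t/τ) with τ = M/F = 5054/560.7 = 9.014 yr.
exp(−t/τ) = 0.07 ⇒ t = −τ ln(0.07) = 9.014 × 2.659 = 23.97 yr.

24 yr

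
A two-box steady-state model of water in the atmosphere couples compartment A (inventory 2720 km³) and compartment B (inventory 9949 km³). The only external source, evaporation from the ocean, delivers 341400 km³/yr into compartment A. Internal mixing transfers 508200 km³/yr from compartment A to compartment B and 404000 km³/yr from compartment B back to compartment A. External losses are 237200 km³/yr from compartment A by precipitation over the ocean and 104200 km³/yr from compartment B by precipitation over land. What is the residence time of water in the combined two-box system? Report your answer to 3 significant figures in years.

For the system as a whole, the A↔B exchange is internal and contributes nothing to the throughput; only the external sinks remove mass.
M_total = 2720 + 9949 = 12669 km³.
ΣF_external_out = 237200 + 104200 = 341400 km³/yr.
τ = M_total / ΣF_ext = 12669 / 341400 = 0.03711 yr.

0.0371 yr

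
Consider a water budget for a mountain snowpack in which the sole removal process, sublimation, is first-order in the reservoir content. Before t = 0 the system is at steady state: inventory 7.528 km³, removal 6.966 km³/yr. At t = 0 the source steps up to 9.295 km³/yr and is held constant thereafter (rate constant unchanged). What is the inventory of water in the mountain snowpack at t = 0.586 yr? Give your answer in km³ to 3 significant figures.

The sink rate constant is k = F₀/M₀ = 6.966/7.528 = 0.9253 yr⁻¹.
Solving dM/dt = F₁ − kM with M(0) = M₀ gives M(t) = F₁/k + (M₀ − F₁/k)·e^(−kt).
F₁/k = 9.295/0.9253 = 10.045 km³; kt = 0.9253 × 0.586 = 0.5423, e^(−kt) = 0.5814.
M(0.586) = 10.045 + (7.528 − 10.045) × 0.5814 = 10.045 − 1.463 = 8.5815 km³.

8.58 km³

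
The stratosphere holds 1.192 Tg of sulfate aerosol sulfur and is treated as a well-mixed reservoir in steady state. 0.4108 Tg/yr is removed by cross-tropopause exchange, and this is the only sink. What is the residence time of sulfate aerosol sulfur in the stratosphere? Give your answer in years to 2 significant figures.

2.9 yr

τ = M / F = 1.192 / 0.4108 = 2.902 yr.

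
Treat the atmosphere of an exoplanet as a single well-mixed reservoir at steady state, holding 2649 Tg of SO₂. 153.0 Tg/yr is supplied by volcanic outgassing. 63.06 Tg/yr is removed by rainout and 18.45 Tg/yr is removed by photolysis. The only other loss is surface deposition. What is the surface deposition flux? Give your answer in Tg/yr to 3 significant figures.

71.5 Tg/yr

At steady state ΣF_in = ΣF_out.
ΣF_in = 153.00 Tg/yr.
Surface deposition flux = ΣF_in − (63.06 + 18.45) = 153.00 − 81.51 = 71.49 Tg/yr.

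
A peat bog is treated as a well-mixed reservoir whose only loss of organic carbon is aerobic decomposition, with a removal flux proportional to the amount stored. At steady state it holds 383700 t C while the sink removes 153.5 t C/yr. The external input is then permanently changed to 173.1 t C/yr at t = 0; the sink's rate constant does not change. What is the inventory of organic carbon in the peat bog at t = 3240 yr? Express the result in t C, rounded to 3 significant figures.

419000 t C

Residence time τ = M₀/F₀ = 2500 yr. The eventual steady state is M_∞ = M₀·(F₁/F₀) = 383700 × 173.1/153.5 = 432690 t C.
The anomaly ΔM(t) = M(t) − M_∞ decays as ΔM₀·e^(−t/τ) with ΔM₀ = 383700 − 432690 = −48990 t C.
At t = 3240 yr, e^(−t/τ) = e^(−1.296) = 0.2736, so ΔM = −13400 t C and M = 432690 − 13400 = 419290 t C.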